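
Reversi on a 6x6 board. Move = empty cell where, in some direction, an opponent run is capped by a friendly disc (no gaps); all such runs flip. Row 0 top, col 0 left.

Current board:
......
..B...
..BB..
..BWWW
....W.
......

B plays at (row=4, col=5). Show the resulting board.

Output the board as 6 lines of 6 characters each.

Answer: ......
..B...
..BB..
..BWBW
....WB
......

Derivation:
Place B at (4,5); scan 8 dirs for brackets.
Dir NW: opp run (3,4) capped by B -> flip
Dir N: opp run (3,5), next='.' -> no flip
Dir NE: edge -> no flip
Dir W: opp run (4,4), next='.' -> no flip
Dir E: edge -> no flip
Dir SW: first cell '.' (not opp) -> no flip
Dir S: first cell '.' (not opp) -> no flip
Dir SE: edge -> no flip
All flips: (3,4)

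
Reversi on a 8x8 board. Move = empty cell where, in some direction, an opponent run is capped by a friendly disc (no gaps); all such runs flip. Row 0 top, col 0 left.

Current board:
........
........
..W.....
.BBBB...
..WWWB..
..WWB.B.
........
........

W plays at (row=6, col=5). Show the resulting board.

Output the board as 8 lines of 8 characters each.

Answer: ........
........
..W.....
.BBBB...
..WWWB..
..WWW.B.
.....W..
........

Derivation:
Place W at (6,5); scan 8 dirs for brackets.
Dir NW: opp run (5,4) capped by W -> flip
Dir N: first cell '.' (not opp) -> no flip
Dir NE: opp run (5,6), next='.' -> no flip
Dir W: first cell '.' (not opp) -> no flip
Dir E: first cell '.' (not opp) -> no flip
Dir SW: first cell '.' (not opp) -> no flip
Dir S: first cell '.' (not opp) -> no flip
Dir SE: first cell '.' (not opp) -> no flip
All flips: (5,4)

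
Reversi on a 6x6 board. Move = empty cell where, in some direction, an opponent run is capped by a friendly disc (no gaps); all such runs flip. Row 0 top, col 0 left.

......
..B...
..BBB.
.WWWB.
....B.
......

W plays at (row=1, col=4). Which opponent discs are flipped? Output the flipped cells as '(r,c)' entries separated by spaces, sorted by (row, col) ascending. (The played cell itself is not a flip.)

Answer: (2,3)

Derivation:
Dir NW: first cell '.' (not opp) -> no flip
Dir N: first cell '.' (not opp) -> no flip
Dir NE: first cell '.' (not opp) -> no flip
Dir W: first cell '.' (not opp) -> no flip
Dir E: first cell '.' (not opp) -> no flip
Dir SW: opp run (2,3) capped by W -> flip
Dir S: opp run (2,4) (3,4) (4,4), next='.' -> no flip
Dir SE: first cell '.' (not opp) -> no flip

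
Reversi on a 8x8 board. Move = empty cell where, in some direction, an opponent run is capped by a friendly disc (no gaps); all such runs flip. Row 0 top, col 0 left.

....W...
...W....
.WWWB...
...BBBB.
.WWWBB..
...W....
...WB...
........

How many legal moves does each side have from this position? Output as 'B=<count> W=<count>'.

-- B to move --
(0,2): flips 1 -> legal
(0,3): flips 2 -> legal
(0,5): no bracket -> illegal
(1,0): no bracket -> illegal
(1,1): flips 1 -> legal
(1,2): flips 1 -> legal
(1,4): no bracket -> illegal
(1,5): no bracket -> illegal
(2,0): flips 3 -> legal
(3,0): no bracket -> illegal
(3,1): flips 2 -> legal
(3,2): no bracket -> illegal
(4,0): flips 3 -> legal
(5,0): no bracket -> illegal
(5,1): flips 1 -> legal
(5,2): flips 1 -> legal
(5,4): no bracket -> illegal
(6,2): flips 2 -> legal
(7,2): no bracket -> illegal
(7,3): flips 3 -> legal
(7,4): no bracket -> illegal
B mobility = 11
-- W to move --
(1,4): no bracket -> illegal
(1,5): flips 2 -> legal
(2,5): flips 2 -> legal
(2,6): flips 2 -> legal
(2,7): no bracket -> illegal
(3,2): no bracket -> illegal
(3,7): no bracket -> illegal
(4,6): flips 4 -> legal
(4,7): no bracket -> illegal
(5,4): no bracket -> illegal
(5,5): flips 2 -> legal
(5,6): flips 2 -> legal
(6,5): flips 1 -> legal
(7,3): no bracket -> illegal
(7,4): no bracket -> illegal
(7,5): flips 1 -> legal
W mobility = 8

Answer: B=11 W=8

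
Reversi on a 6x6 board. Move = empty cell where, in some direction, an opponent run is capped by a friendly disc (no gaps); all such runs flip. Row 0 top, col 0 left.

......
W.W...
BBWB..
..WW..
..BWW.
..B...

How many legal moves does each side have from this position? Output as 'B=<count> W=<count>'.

-- B to move --
(0,0): flips 1 -> legal
(0,1): flips 1 -> legal
(0,2): flips 3 -> legal
(0,3): flips 1 -> legal
(1,1): no bracket -> illegal
(1,3): no bracket -> illegal
(2,4): flips 1 -> legal
(3,1): no bracket -> illegal
(3,4): flips 1 -> legal
(3,5): no bracket -> illegal
(4,1): flips 1 -> legal
(4,5): flips 2 -> legal
(5,3): flips 2 -> legal
(5,4): flips 2 -> legal
(5,5): no bracket -> illegal
B mobility = 10
-- W to move --
(1,1): no bracket -> illegal
(1,3): flips 1 -> legal
(1,4): flips 1 -> legal
(2,4): flips 1 -> legal
(3,0): flips 2 -> legal
(3,1): no bracket -> illegal
(3,4): flips 1 -> legal
(4,1): flips 1 -> legal
(5,1): flips 1 -> legal
(5,3): no bracket -> illegal
W mobility = 7

Answer: B=10 W=7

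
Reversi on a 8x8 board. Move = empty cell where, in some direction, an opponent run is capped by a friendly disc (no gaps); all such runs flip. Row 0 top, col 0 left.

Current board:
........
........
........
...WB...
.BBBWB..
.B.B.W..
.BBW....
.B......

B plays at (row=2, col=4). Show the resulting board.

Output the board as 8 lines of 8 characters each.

Answer: ........
........
....B...
...BB...
.BBBWB..
.B.B.W..
.BBW....
.B......

Derivation:
Place B at (2,4); scan 8 dirs for brackets.
Dir NW: first cell '.' (not opp) -> no flip
Dir N: first cell '.' (not opp) -> no flip
Dir NE: first cell '.' (not opp) -> no flip
Dir W: first cell '.' (not opp) -> no flip
Dir E: first cell '.' (not opp) -> no flip
Dir SW: opp run (3,3) capped by B -> flip
Dir S: first cell 'B' (not opp) -> no flip
Dir SE: first cell '.' (not opp) -> no flip
All flips: (3,3)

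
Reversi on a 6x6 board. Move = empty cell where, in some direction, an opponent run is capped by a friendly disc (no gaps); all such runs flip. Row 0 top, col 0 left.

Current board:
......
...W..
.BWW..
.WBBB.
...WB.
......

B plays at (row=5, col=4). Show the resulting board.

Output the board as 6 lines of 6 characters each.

Answer: ......
...W..
.BWW..
.WBBB.
...BB.
....B.

Derivation:
Place B at (5,4); scan 8 dirs for brackets.
Dir NW: opp run (4,3) capped by B -> flip
Dir N: first cell 'B' (not opp) -> no flip
Dir NE: first cell '.' (not opp) -> no flip
Dir W: first cell '.' (not opp) -> no flip
Dir E: first cell '.' (not opp) -> no flip
Dir SW: edge -> no flip
Dir S: edge -> no flip
Dir SE: edge -> no flip
All flips: (4,3)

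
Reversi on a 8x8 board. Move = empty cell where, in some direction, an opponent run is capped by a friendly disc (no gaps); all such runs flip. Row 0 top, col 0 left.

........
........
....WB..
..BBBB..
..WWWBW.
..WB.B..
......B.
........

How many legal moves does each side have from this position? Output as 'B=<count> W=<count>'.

Answer: B=13 W=10

Derivation:
-- B to move --
(1,3): flips 1 -> legal
(1,4): flips 1 -> legal
(1,5): flips 1 -> legal
(2,3): flips 1 -> legal
(3,1): flips 1 -> legal
(3,6): no bracket -> illegal
(3,7): flips 1 -> legal
(4,1): flips 3 -> legal
(4,7): flips 1 -> legal
(5,1): flips 2 -> legal
(5,4): flips 2 -> legal
(5,6): no bracket -> illegal
(5,7): flips 1 -> legal
(6,1): flips 2 -> legal
(6,2): flips 2 -> legal
(6,3): no bracket -> illegal
B mobility = 13
-- W to move --
(1,4): no bracket -> illegal
(1,5): no bracket -> illegal
(1,6): flips 2 -> legal
(2,1): flips 1 -> legal
(2,2): flips 2 -> legal
(2,3): flips 1 -> legal
(2,6): flips 2 -> legal
(3,1): no bracket -> illegal
(3,6): no bracket -> illegal
(4,1): no bracket -> illegal
(5,4): flips 1 -> legal
(5,6): no bracket -> illegal
(5,7): no bracket -> illegal
(6,2): flips 1 -> legal
(6,3): flips 1 -> legal
(6,4): flips 2 -> legal
(6,5): no bracket -> illegal
(6,7): no bracket -> illegal
(7,5): no bracket -> illegal
(7,6): no bracket -> illegal
(7,7): flips 2 -> legal
W mobility = 10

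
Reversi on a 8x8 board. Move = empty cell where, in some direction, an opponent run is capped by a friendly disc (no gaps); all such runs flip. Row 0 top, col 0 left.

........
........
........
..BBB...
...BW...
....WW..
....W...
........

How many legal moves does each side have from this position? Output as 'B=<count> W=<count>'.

Answer: B=4 W=4

Derivation:
-- B to move --
(3,5): no bracket -> illegal
(4,5): flips 1 -> legal
(4,6): no bracket -> illegal
(5,3): no bracket -> illegal
(5,6): no bracket -> illegal
(6,3): no bracket -> illegal
(6,5): flips 1 -> legal
(6,6): flips 2 -> legal
(7,3): no bracket -> illegal
(7,4): flips 3 -> legal
(7,5): no bracket -> illegal
B mobility = 4
-- W to move --
(2,1): flips 2 -> legal
(2,2): flips 1 -> legal
(2,3): no bracket -> illegal
(2,4): flips 1 -> legal
(2,5): no bracket -> illegal
(3,1): no bracket -> illegal
(3,5): no bracket -> illegal
(4,1): no bracket -> illegal
(4,2): flips 1 -> legal
(4,5): no bracket -> illegal
(5,2): no bracket -> illegal
(5,3): no bracket -> illegal
W mobility = 4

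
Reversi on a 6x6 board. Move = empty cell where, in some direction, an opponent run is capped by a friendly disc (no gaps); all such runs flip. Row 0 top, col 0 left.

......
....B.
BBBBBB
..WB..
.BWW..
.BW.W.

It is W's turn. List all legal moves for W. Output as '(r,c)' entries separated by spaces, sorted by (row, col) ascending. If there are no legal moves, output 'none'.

Answer: (0,5) (1,0) (1,2) (1,3) (1,5) (3,0) (3,4) (4,0) (5,0)

Derivation:
(0,3): no bracket -> illegal
(0,4): no bracket -> illegal
(0,5): flips 2 -> legal
(1,0): flips 1 -> legal
(1,1): no bracket -> illegal
(1,2): flips 1 -> legal
(1,3): flips 2 -> legal
(1,5): flips 2 -> legal
(3,0): flips 1 -> legal
(3,1): no bracket -> illegal
(3,4): flips 1 -> legal
(3,5): no bracket -> illegal
(4,0): flips 1 -> legal
(4,4): no bracket -> illegal
(5,0): flips 2 -> legal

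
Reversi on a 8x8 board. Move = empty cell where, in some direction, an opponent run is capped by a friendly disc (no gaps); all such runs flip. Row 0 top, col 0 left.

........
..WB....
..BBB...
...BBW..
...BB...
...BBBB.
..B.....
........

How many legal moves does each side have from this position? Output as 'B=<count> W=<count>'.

Answer: B=6 W=5

Derivation:
-- B to move --
(0,1): flips 1 -> legal
(0,2): flips 1 -> legal
(0,3): no bracket -> illegal
(1,1): flips 1 -> legal
(2,1): no bracket -> illegal
(2,5): no bracket -> illegal
(2,6): flips 1 -> legal
(3,6): flips 1 -> legal
(4,5): no bracket -> illegal
(4,6): flips 1 -> legal
B mobility = 6
-- W to move --
(0,2): flips 2 -> legal
(0,3): no bracket -> illegal
(0,4): no bracket -> illegal
(1,1): no bracket -> illegal
(1,4): flips 1 -> legal
(1,5): no bracket -> illegal
(2,1): no bracket -> illegal
(2,5): no bracket -> illegal
(3,1): no bracket -> illegal
(3,2): flips 3 -> legal
(4,2): no bracket -> illegal
(4,5): flips 2 -> legal
(4,6): no bracket -> illegal
(4,7): no bracket -> illegal
(5,1): no bracket -> illegal
(5,2): no bracket -> illegal
(5,7): no bracket -> illegal
(6,1): no bracket -> illegal
(6,3): no bracket -> illegal
(6,4): no bracket -> illegal
(6,5): no bracket -> illegal
(6,6): no bracket -> illegal
(6,7): no bracket -> illegal
(7,1): flips 3 -> legal
(7,2): no bracket -> illegal
(7,3): no bracket -> illegal
W mobility = 5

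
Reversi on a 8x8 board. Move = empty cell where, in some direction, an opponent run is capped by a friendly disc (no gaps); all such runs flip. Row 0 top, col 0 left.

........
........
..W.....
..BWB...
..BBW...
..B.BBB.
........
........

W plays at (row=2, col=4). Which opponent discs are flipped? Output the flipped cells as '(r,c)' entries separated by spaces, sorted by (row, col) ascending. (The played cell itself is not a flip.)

Answer: (3,4)

Derivation:
Dir NW: first cell '.' (not opp) -> no flip
Dir N: first cell '.' (not opp) -> no flip
Dir NE: first cell '.' (not opp) -> no flip
Dir W: first cell '.' (not opp) -> no flip
Dir E: first cell '.' (not opp) -> no flip
Dir SW: first cell 'W' (not opp) -> no flip
Dir S: opp run (3,4) capped by W -> flip
Dir SE: first cell '.' (not opp) -> no flip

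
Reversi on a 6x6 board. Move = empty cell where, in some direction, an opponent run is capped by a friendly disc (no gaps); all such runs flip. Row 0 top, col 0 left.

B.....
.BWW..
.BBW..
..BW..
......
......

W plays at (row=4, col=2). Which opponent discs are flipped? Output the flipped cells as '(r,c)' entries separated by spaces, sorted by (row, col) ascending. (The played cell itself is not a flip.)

Dir NW: first cell '.' (not opp) -> no flip
Dir N: opp run (3,2) (2,2) capped by W -> flip
Dir NE: first cell 'W' (not opp) -> no flip
Dir W: first cell '.' (not opp) -> no flip
Dir E: first cell '.' (not opp) -> no flip
Dir SW: first cell '.' (not opp) -> no flip
Dir S: first cell '.' (not opp) -> no flip
Dir SE: first cell '.' (not opp) -> no flip

Answer: (2,2) (3,2)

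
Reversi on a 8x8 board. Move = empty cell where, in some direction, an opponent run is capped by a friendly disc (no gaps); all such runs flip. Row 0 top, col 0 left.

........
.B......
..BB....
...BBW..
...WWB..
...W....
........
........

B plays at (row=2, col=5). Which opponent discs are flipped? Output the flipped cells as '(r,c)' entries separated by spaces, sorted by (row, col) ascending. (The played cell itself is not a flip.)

Answer: (3,5)

Derivation:
Dir NW: first cell '.' (not opp) -> no flip
Dir N: first cell '.' (not opp) -> no flip
Dir NE: first cell '.' (not opp) -> no flip
Dir W: first cell '.' (not opp) -> no flip
Dir E: first cell '.' (not opp) -> no flip
Dir SW: first cell 'B' (not opp) -> no flip
Dir S: opp run (3,5) capped by B -> flip
Dir SE: first cell '.' (not opp) -> no flip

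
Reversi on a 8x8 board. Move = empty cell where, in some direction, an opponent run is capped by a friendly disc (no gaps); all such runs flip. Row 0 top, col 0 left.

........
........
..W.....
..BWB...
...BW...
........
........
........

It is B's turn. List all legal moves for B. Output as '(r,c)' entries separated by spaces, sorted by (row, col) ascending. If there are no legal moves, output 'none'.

Answer: (1,2) (2,3) (4,5) (5,4)

Derivation:
(1,1): no bracket -> illegal
(1,2): flips 1 -> legal
(1,3): no bracket -> illegal
(2,1): no bracket -> illegal
(2,3): flips 1 -> legal
(2,4): no bracket -> illegal
(3,1): no bracket -> illegal
(3,5): no bracket -> illegal
(4,2): no bracket -> illegal
(4,5): flips 1 -> legal
(5,3): no bracket -> illegal
(5,4): flips 1 -> legal
(5,5): no bracket -> illegal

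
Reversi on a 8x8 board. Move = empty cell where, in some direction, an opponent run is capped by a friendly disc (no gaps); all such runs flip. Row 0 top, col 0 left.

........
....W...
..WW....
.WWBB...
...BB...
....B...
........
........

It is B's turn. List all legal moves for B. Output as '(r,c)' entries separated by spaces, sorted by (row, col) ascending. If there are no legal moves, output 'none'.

(0,3): no bracket -> illegal
(0,4): no bracket -> illegal
(0,5): no bracket -> illegal
(1,1): flips 1 -> legal
(1,2): flips 1 -> legal
(1,3): flips 1 -> legal
(1,5): no bracket -> illegal
(2,0): no bracket -> illegal
(2,1): flips 1 -> legal
(2,4): no bracket -> illegal
(2,5): no bracket -> illegal
(3,0): flips 2 -> legal
(4,0): no bracket -> illegal
(4,1): no bracket -> illegal
(4,2): no bracket -> illegal

Answer: (1,1) (1,2) (1,3) (2,1) (3,0)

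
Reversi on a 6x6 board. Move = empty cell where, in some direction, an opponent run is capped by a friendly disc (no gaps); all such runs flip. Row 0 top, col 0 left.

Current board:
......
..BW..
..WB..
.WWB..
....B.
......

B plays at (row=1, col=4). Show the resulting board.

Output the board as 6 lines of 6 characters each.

Answer: ......
..BBB.
..WB..
.WWB..
....B.
......

Derivation:
Place B at (1,4); scan 8 dirs for brackets.
Dir NW: first cell '.' (not opp) -> no flip
Dir N: first cell '.' (not opp) -> no flip
Dir NE: first cell '.' (not opp) -> no flip
Dir W: opp run (1,3) capped by B -> flip
Dir E: first cell '.' (not opp) -> no flip
Dir SW: first cell 'B' (not opp) -> no flip
Dir S: first cell '.' (not opp) -> no flip
Dir SE: first cell '.' (not opp) -> no flip
All flips: (1,3)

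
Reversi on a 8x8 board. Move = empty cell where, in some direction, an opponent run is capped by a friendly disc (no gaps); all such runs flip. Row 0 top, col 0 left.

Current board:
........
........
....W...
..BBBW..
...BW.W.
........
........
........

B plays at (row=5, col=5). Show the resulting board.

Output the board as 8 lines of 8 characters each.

Place B at (5,5); scan 8 dirs for brackets.
Dir NW: opp run (4,4) capped by B -> flip
Dir N: first cell '.' (not opp) -> no flip
Dir NE: opp run (4,6), next='.' -> no flip
Dir W: first cell '.' (not opp) -> no flip
Dir E: first cell '.' (not opp) -> no flip
Dir SW: first cell '.' (not opp) -> no flip
Dir S: first cell '.' (not opp) -> no flip
Dir SE: first cell '.' (not opp) -> no flip
All flips: (4,4)

Answer: ........
........
....W...
..BBBW..
...BB.W.
.....B..
........
........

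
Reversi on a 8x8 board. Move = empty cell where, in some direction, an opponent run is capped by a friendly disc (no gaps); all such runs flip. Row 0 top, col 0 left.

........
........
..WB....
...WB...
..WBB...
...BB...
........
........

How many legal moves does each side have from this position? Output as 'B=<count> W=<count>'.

Answer: B=5 W=7

Derivation:
-- B to move --
(1,1): flips 2 -> legal
(1,2): no bracket -> illegal
(1,3): no bracket -> illegal
(2,1): flips 1 -> legal
(2,4): no bracket -> illegal
(3,1): flips 1 -> legal
(3,2): flips 1 -> legal
(4,1): flips 1 -> legal
(5,1): no bracket -> illegal
(5,2): no bracket -> illegal
B mobility = 5
-- W to move --
(1,2): no bracket -> illegal
(1,3): flips 1 -> legal
(1,4): no bracket -> illegal
(2,4): flips 1 -> legal
(2,5): no bracket -> illegal
(3,2): no bracket -> illegal
(3,5): flips 1 -> legal
(4,5): flips 2 -> legal
(5,2): no bracket -> illegal
(5,5): flips 1 -> legal
(6,2): no bracket -> illegal
(6,3): flips 2 -> legal
(6,4): flips 1 -> legal
(6,5): no bracket -> illegal
W mobility = 7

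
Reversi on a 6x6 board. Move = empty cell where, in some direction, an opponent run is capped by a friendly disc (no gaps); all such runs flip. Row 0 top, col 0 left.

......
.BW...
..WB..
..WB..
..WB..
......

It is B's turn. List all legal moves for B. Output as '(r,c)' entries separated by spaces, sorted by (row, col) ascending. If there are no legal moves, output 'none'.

(0,1): flips 1 -> legal
(0,2): no bracket -> illegal
(0,3): no bracket -> illegal
(1,3): flips 1 -> legal
(2,1): flips 2 -> legal
(3,1): flips 1 -> legal
(4,1): flips 2 -> legal
(5,1): flips 1 -> legal
(5,2): no bracket -> illegal
(5,3): no bracket -> illegal

Answer: (0,1) (1,3) (2,1) (3,1) (4,1) (5,1)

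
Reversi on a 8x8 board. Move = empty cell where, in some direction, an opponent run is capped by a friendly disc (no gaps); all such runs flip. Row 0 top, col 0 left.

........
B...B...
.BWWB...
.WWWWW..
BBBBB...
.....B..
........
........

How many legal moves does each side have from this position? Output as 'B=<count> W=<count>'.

-- B to move --
(1,1): flips 2 -> legal
(1,2): flips 2 -> legal
(1,3): flips 4 -> legal
(2,0): flips 1 -> legal
(2,5): flips 1 -> legal
(2,6): flips 1 -> legal
(3,0): no bracket -> illegal
(3,6): no bracket -> illegal
(4,5): no bracket -> illegal
(4,6): flips 1 -> legal
B mobility = 7
-- W to move --
(0,0): no bracket -> illegal
(0,1): no bracket -> illegal
(0,3): no bracket -> illegal
(0,4): flips 2 -> legal
(0,5): flips 1 -> legal
(1,1): flips 1 -> legal
(1,2): no bracket -> illegal
(1,3): flips 1 -> legal
(1,5): flips 1 -> legal
(2,0): flips 1 -> legal
(2,5): flips 1 -> legal
(3,0): no bracket -> illegal
(4,5): no bracket -> illegal
(4,6): no bracket -> illegal
(5,0): flips 1 -> legal
(5,1): flips 2 -> legal
(5,2): flips 2 -> legal
(5,3): flips 3 -> legal
(5,4): flips 2 -> legal
(5,6): no bracket -> illegal
(6,4): no bracket -> illegal
(6,5): no bracket -> illegal
(6,6): flips 2 -> legal
W mobility = 13

Answer: B=7 W=13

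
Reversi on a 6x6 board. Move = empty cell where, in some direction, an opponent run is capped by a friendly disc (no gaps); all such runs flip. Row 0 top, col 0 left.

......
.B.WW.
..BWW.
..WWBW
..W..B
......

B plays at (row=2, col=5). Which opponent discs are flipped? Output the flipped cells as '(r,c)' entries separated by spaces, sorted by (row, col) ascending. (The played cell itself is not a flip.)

Answer: (2,3) (2,4) (3,5)

Derivation:
Dir NW: opp run (1,4), next='.' -> no flip
Dir N: first cell '.' (not opp) -> no flip
Dir NE: edge -> no flip
Dir W: opp run (2,4) (2,3) capped by B -> flip
Dir E: edge -> no flip
Dir SW: first cell 'B' (not opp) -> no flip
Dir S: opp run (3,5) capped by B -> flip
Dir SE: edge -> no flip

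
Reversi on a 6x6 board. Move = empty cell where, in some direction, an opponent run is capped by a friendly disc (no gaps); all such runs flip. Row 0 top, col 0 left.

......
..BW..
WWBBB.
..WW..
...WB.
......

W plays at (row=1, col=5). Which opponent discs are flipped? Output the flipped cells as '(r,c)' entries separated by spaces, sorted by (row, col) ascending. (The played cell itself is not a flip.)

Answer: (2,4)

Derivation:
Dir NW: first cell '.' (not opp) -> no flip
Dir N: first cell '.' (not opp) -> no flip
Dir NE: edge -> no flip
Dir W: first cell '.' (not opp) -> no flip
Dir E: edge -> no flip
Dir SW: opp run (2,4) capped by W -> flip
Dir S: first cell '.' (not opp) -> no flip
Dir SE: edge -> no flip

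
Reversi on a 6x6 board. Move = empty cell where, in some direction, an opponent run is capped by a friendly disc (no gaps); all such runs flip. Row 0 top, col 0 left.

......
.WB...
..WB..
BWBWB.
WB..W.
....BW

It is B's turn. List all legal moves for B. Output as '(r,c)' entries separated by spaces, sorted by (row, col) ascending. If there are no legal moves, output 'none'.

(0,0): no bracket -> illegal
(0,1): no bracket -> illegal
(0,2): no bracket -> illegal
(1,0): flips 1 -> legal
(1,3): no bracket -> illegal
(2,0): no bracket -> illegal
(2,1): flips 2 -> legal
(2,4): no bracket -> illegal
(3,5): no bracket -> illegal
(4,2): no bracket -> illegal
(4,3): flips 1 -> legal
(4,5): no bracket -> illegal
(5,0): flips 1 -> legal
(5,1): no bracket -> illegal
(5,3): no bracket -> illegal

Answer: (1,0) (2,1) (4,3) (5,0)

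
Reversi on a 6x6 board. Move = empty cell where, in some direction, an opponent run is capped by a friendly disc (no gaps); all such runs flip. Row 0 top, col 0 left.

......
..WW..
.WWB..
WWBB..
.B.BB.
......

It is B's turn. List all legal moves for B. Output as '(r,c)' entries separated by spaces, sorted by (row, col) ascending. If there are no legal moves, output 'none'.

(0,1): flips 1 -> legal
(0,2): flips 2 -> legal
(0,3): flips 1 -> legal
(0,4): no bracket -> illegal
(1,0): flips 1 -> legal
(1,1): flips 3 -> legal
(1,4): no bracket -> illegal
(2,0): flips 2 -> legal
(2,4): no bracket -> illegal
(4,0): no bracket -> illegal
(4,2): no bracket -> illegal

Answer: (0,1) (0,2) (0,3) (1,0) (1,1) (2,0)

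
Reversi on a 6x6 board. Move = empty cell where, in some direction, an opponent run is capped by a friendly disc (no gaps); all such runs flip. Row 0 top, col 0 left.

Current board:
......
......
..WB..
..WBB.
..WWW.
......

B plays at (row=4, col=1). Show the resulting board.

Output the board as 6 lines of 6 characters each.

Place B at (4,1); scan 8 dirs for brackets.
Dir NW: first cell '.' (not opp) -> no flip
Dir N: first cell '.' (not opp) -> no flip
Dir NE: opp run (3,2) capped by B -> flip
Dir W: first cell '.' (not opp) -> no flip
Dir E: opp run (4,2) (4,3) (4,4), next='.' -> no flip
Dir SW: first cell '.' (not opp) -> no flip
Dir S: first cell '.' (not opp) -> no flip
Dir SE: first cell '.' (not opp) -> no flip
All flips: (3,2)

Answer: ......
......
..WB..
..BBB.
.BWWW.
......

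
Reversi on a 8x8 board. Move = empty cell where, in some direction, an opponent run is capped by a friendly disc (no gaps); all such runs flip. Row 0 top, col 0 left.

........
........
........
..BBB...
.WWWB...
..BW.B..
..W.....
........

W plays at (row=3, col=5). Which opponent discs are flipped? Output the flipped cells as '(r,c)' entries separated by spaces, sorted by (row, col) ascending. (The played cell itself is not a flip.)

Answer: (4,4)

Derivation:
Dir NW: first cell '.' (not opp) -> no flip
Dir N: first cell '.' (not opp) -> no flip
Dir NE: first cell '.' (not opp) -> no flip
Dir W: opp run (3,4) (3,3) (3,2), next='.' -> no flip
Dir E: first cell '.' (not opp) -> no flip
Dir SW: opp run (4,4) capped by W -> flip
Dir S: first cell '.' (not opp) -> no flip
Dir SE: first cell '.' (not opp) -> no flip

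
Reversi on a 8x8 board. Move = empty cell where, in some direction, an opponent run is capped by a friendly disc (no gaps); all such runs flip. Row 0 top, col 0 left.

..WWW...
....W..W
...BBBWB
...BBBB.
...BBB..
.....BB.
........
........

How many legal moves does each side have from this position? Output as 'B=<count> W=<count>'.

-- B to move --
(0,1): no bracket -> illegal
(0,5): flips 1 -> legal
(0,6): no bracket -> illegal
(0,7): flips 1 -> legal
(1,1): no bracket -> illegal
(1,2): no bracket -> illegal
(1,3): no bracket -> illegal
(1,5): no bracket -> illegal
(1,6): flips 1 -> legal
(3,7): no bracket -> illegal
B mobility = 3
-- W to move --
(1,2): no bracket -> illegal
(1,3): no bracket -> illegal
(1,5): no bracket -> illegal
(1,6): no bracket -> illegal
(2,2): flips 3 -> legal
(3,2): flips 1 -> legal
(3,7): flips 1 -> legal
(4,2): no bracket -> illegal
(4,6): flips 1 -> legal
(4,7): flips 2 -> legal
(5,2): no bracket -> illegal
(5,3): flips 2 -> legal
(5,4): flips 3 -> legal
(5,7): no bracket -> illegal
(6,4): no bracket -> illegal
(6,5): no bracket -> illegal
(6,6): no bracket -> illegal
(6,7): no bracket -> illegal
W mobility = 7

Answer: B=3 W=7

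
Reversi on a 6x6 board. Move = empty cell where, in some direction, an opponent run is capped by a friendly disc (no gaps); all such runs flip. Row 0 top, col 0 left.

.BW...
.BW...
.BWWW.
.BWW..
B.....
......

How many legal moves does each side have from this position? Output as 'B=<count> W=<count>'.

Answer: B=6 W=4

Derivation:
-- B to move --
(0,3): flips 2 -> legal
(1,3): flips 2 -> legal
(1,4): no bracket -> illegal
(1,5): no bracket -> illegal
(2,5): flips 3 -> legal
(3,4): flips 4 -> legal
(3,5): no bracket -> illegal
(4,1): no bracket -> illegal
(4,2): no bracket -> illegal
(4,3): flips 1 -> legal
(4,4): flips 2 -> legal
B mobility = 6
-- W to move --
(0,0): flips 2 -> legal
(1,0): flips 2 -> legal
(2,0): flips 2 -> legal
(3,0): flips 2 -> legal
(4,1): no bracket -> illegal
(4,2): no bracket -> illegal
(5,0): no bracket -> illegal
(5,1): no bracket -> illegal
W mobility = 4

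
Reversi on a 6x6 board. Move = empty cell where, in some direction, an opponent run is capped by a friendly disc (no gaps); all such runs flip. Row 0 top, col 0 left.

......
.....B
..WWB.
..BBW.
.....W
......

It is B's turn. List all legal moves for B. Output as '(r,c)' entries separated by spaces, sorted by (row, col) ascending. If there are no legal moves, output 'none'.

Answer: (1,1) (1,2) (1,3) (1,4) (2,1) (3,5) (4,4)

Derivation:
(1,1): flips 1 -> legal
(1,2): flips 1 -> legal
(1,3): flips 1 -> legal
(1,4): flips 1 -> legal
(2,1): flips 2 -> legal
(2,5): no bracket -> illegal
(3,1): no bracket -> illegal
(3,5): flips 1 -> legal
(4,3): no bracket -> illegal
(4,4): flips 1 -> legal
(5,4): no bracket -> illegal
(5,5): no bracket -> illegal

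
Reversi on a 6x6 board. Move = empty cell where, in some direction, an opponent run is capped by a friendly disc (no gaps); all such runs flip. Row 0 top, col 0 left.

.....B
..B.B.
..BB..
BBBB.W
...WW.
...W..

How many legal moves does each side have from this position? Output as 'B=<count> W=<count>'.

-- B to move --
(2,4): no bracket -> illegal
(2,5): no bracket -> illegal
(3,4): no bracket -> illegal
(4,2): no bracket -> illegal
(4,5): no bracket -> illegal
(5,2): no bracket -> illegal
(5,4): flips 1 -> legal
(5,5): flips 1 -> legal
B mobility = 2
-- W to move --
(0,1): no bracket -> illegal
(0,2): no bracket -> illegal
(0,3): no bracket -> illegal
(0,4): no bracket -> illegal
(1,1): flips 2 -> legal
(1,3): flips 2 -> legal
(1,5): no bracket -> illegal
(2,0): no bracket -> illegal
(2,1): flips 1 -> legal
(2,4): no bracket -> illegal
(2,5): no bracket -> illegal
(3,4): no bracket -> illegal
(4,0): no bracket -> illegal
(4,1): no bracket -> illegal
(4,2): no bracket -> illegal
W mobility = 3

Answer: B=2 W=3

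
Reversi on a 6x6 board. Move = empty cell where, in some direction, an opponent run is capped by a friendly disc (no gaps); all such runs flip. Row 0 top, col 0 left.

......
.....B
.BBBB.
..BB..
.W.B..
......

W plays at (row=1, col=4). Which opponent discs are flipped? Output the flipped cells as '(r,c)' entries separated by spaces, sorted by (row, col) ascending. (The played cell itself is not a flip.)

Answer: (2,3) (3,2)

Derivation:
Dir NW: first cell '.' (not opp) -> no flip
Dir N: first cell '.' (not opp) -> no flip
Dir NE: first cell '.' (not opp) -> no flip
Dir W: first cell '.' (not opp) -> no flip
Dir E: opp run (1,5), next=edge -> no flip
Dir SW: opp run (2,3) (3,2) capped by W -> flip
Dir S: opp run (2,4), next='.' -> no flip
Dir SE: first cell '.' (not opp) -> no flip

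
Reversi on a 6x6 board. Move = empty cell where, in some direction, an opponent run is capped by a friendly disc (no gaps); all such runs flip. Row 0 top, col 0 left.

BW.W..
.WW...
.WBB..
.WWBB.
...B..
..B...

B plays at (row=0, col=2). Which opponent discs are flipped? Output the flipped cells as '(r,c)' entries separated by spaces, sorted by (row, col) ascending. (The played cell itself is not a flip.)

Dir NW: edge -> no flip
Dir N: edge -> no flip
Dir NE: edge -> no flip
Dir W: opp run (0,1) capped by B -> flip
Dir E: opp run (0,3), next='.' -> no flip
Dir SW: opp run (1,1), next='.' -> no flip
Dir S: opp run (1,2) capped by B -> flip
Dir SE: first cell '.' (not opp) -> no flip

Answer: (0,1) (1,2)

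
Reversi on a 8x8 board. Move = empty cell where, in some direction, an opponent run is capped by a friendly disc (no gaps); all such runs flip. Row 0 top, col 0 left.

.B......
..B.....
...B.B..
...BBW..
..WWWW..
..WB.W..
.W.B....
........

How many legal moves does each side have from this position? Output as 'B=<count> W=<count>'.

-- B to move --
(2,4): no bracket -> illegal
(2,6): flips 2 -> legal
(3,1): flips 1 -> legal
(3,2): no bracket -> illegal
(3,6): flips 1 -> legal
(4,1): flips 1 -> legal
(4,6): no bracket -> illegal
(5,0): no bracket -> illegal
(5,1): flips 2 -> legal
(5,4): flips 1 -> legal
(5,6): flips 1 -> legal
(6,0): no bracket -> illegal
(6,2): no bracket -> illegal
(6,4): no bracket -> illegal
(6,5): flips 3 -> legal
(6,6): flips 2 -> legal
(7,0): flips 3 -> legal
(7,1): no bracket -> illegal
(7,2): no bracket -> illegal
B mobility = 10
-- W to move --
(0,0): no bracket -> illegal
(0,2): no bracket -> illegal
(0,3): no bracket -> illegal
(1,0): no bracket -> illegal
(1,1): no bracket -> illegal
(1,3): flips 2 -> legal
(1,4): no bracket -> illegal
(1,5): flips 1 -> legal
(1,6): flips 2 -> legal
(2,1): no bracket -> illegal
(2,2): flips 1 -> legal
(2,4): flips 2 -> legal
(2,6): no bracket -> illegal
(3,2): flips 2 -> legal
(3,6): no bracket -> illegal
(5,4): flips 1 -> legal
(6,2): flips 1 -> legal
(6,4): flips 1 -> legal
(7,2): no bracket -> illegal
(7,3): flips 2 -> legal
(7,4): flips 1 -> legal
W mobility = 11

Answer: B=10 W=11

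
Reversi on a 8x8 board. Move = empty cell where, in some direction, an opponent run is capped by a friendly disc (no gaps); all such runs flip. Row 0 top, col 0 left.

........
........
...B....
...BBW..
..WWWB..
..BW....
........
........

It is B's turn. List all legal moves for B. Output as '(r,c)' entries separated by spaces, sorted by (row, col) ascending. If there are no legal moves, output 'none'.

(2,4): no bracket -> illegal
(2,5): flips 1 -> legal
(2,6): no bracket -> illegal
(3,1): no bracket -> illegal
(3,2): flips 1 -> legal
(3,6): flips 1 -> legal
(4,1): flips 3 -> legal
(4,6): no bracket -> illegal
(5,1): flips 1 -> legal
(5,4): flips 2 -> legal
(5,5): flips 1 -> legal
(6,2): no bracket -> illegal
(6,3): flips 2 -> legal
(6,4): no bracket -> illegal

Answer: (2,5) (3,2) (3,6) (4,1) (5,1) (5,4) (5,5) (6,3)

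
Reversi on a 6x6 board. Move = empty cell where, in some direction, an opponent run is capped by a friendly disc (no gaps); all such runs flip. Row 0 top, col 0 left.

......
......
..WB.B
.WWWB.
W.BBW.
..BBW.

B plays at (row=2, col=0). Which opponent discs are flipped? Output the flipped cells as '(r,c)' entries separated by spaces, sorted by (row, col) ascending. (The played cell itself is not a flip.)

Answer: (3,1)

Derivation:
Dir NW: edge -> no flip
Dir N: first cell '.' (not opp) -> no flip
Dir NE: first cell '.' (not opp) -> no flip
Dir W: edge -> no flip
Dir E: first cell '.' (not opp) -> no flip
Dir SW: edge -> no flip
Dir S: first cell '.' (not opp) -> no flip
Dir SE: opp run (3,1) capped by B -> flip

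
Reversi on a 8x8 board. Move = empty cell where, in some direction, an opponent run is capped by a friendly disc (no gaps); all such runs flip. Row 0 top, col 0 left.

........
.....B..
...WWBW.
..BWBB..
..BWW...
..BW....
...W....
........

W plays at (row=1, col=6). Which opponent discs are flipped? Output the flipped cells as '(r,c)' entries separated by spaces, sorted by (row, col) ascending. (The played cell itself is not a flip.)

Dir NW: first cell '.' (not opp) -> no flip
Dir N: first cell '.' (not opp) -> no flip
Dir NE: first cell '.' (not opp) -> no flip
Dir W: opp run (1,5), next='.' -> no flip
Dir E: first cell '.' (not opp) -> no flip
Dir SW: opp run (2,5) (3,4) capped by W -> flip
Dir S: first cell 'W' (not opp) -> no flip
Dir SE: first cell '.' (not opp) -> no flip

Answer: (2,5) (3,4)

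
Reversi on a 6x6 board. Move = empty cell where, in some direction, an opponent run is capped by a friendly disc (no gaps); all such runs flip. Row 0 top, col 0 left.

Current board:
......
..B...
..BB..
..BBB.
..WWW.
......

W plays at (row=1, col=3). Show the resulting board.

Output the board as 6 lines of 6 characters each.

Place W at (1,3); scan 8 dirs for brackets.
Dir NW: first cell '.' (not opp) -> no flip
Dir N: first cell '.' (not opp) -> no flip
Dir NE: first cell '.' (not opp) -> no flip
Dir W: opp run (1,2), next='.' -> no flip
Dir E: first cell '.' (not opp) -> no flip
Dir SW: opp run (2,2), next='.' -> no flip
Dir S: opp run (2,3) (3,3) capped by W -> flip
Dir SE: first cell '.' (not opp) -> no flip
All flips: (2,3) (3,3)

Answer: ......
..BW..
..BW..
..BWB.
..WWW.
......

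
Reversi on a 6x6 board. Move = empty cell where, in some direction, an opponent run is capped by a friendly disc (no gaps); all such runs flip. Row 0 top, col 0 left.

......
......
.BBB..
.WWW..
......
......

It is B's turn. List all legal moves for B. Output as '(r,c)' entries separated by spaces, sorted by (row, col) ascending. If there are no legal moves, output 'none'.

(2,0): no bracket -> illegal
(2,4): no bracket -> illegal
(3,0): no bracket -> illegal
(3,4): no bracket -> illegal
(4,0): flips 1 -> legal
(4,1): flips 2 -> legal
(4,2): flips 1 -> legal
(4,3): flips 2 -> legal
(4,4): flips 1 -> legal

Answer: (4,0) (4,1) (4,2) (4,3) (4,4)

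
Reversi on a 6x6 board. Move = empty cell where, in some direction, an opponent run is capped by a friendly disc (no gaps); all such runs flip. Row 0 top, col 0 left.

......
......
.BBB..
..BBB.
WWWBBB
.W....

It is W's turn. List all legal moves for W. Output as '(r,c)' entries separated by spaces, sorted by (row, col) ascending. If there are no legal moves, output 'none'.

(1,0): no bracket -> illegal
(1,1): no bracket -> illegal
(1,2): flips 2 -> legal
(1,3): no bracket -> illegal
(1,4): flips 2 -> legal
(2,0): no bracket -> illegal
(2,4): flips 1 -> legal
(2,5): no bracket -> illegal
(3,0): no bracket -> illegal
(3,1): no bracket -> illegal
(3,5): no bracket -> illegal
(5,2): no bracket -> illegal
(5,3): no bracket -> illegal
(5,4): no bracket -> illegal
(5,5): no bracket -> illegal

Answer: (1,2) (1,4) (2,4)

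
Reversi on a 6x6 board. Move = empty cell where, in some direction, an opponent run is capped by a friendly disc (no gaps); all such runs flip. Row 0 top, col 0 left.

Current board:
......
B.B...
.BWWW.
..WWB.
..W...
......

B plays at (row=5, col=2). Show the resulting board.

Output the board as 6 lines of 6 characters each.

Answer: ......
B.B...
.BBWW.
..BWB.
..B...
..B...

Derivation:
Place B at (5,2); scan 8 dirs for brackets.
Dir NW: first cell '.' (not opp) -> no flip
Dir N: opp run (4,2) (3,2) (2,2) capped by B -> flip
Dir NE: first cell '.' (not opp) -> no flip
Dir W: first cell '.' (not opp) -> no flip
Dir E: first cell '.' (not opp) -> no flip
Dir SW: edge -> no flip
Dir S: edge -> no flip
Dir SE: edge -> no flip
All flips: (2,2) (3,2) (4,2)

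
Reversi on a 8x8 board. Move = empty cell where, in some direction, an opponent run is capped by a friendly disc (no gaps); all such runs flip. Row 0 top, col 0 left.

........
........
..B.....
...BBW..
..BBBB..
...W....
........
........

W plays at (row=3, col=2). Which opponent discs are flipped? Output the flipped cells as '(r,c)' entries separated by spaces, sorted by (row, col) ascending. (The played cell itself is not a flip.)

Answer: (3,3) (3,4)

Derivation:
Dir NW: first cell '.' (not opp) -> no flip
Dir N: opp run (2,2), next='.' -> no flip
Dir NE: first cell '.' (not opp) -> no flip
Dir W: first cell '.' (not opp) -> no flip
Dir E: opp run (3,3) (3,4) capped by W -> flip
Dir SW: first cell '.' (not opp) -> no flip
Dir S: opp run (4,2), next='.' -> no flip
Dir SE: opp run (4,3), next='.' -> no flip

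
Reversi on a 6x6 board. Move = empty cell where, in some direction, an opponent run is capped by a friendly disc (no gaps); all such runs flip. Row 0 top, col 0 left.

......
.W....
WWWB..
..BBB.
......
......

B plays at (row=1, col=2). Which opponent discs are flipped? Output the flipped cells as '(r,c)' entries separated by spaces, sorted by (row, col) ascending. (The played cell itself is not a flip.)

Answer: (2,2)

Derivation:
Dir NW: first cell '.' (not opp) -> no flip
Dir N: first cell '.' (not opp) -> no flip
Dir NE: first cell '.' (not opp) -> no flip
Dir W: opp run (1,1), next='.' -> no flip
Dir E: first cell '.' (not opp) -> no flip
Dir SW: opp run (2,1), next='.' -> no flip
Dir S: opp run (2,2) capped by B -> flip
Dir SE: first cell 'B' (not opp) -> no flip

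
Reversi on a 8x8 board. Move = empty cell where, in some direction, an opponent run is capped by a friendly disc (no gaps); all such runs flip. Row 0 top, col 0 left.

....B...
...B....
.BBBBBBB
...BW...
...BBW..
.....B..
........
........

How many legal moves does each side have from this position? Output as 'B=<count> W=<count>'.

Answer: B=3 W=8

Derivation:
-- B to move --
(3,5): flips 2 -> legal
(3,6): no bracket -> illegal
(4,6): flips 1 -> legal
(5,4): no bracket -> illegal
(5,6): flips 2 -> legal
B mobility = 3
-- W to move --
(0,2): no bracket -> illegal
(0,3): no bracket -> illegal
(0,5): no bracket -> illegal
(1,0): no bracket -> illegal
(1,1): no bracket -> illegal
(1,2): flips 1 -> legal
(1,4): flips 1 -> legal
(1,5): no bracket -> illegal
(1,6): flips 1 -> legal
(1,7): no bracket -> illegal
(2,0): no bracket -> illegal
(3,0): no bracket -> illegal
(3,1): no bracket -> illegal
(3,2): flips 1 -> legal
(3,5): no bracket -> illegal
(3,6): no bracket -> illegal
(3,7): no bracket -> illegal
(4,2): flips 2 -> legal
(4,6): no bracket -> illegal
(5,2): flips 1 -> legal
(5,3): no bracket -> illegal
(5,4): flips 1 -> legal
(5,6): no bracket -> illegal
(6,4): no bracket -> illegal
(6,5): flips 1 -> legal
(6,6): no bracket -> illegal
W mobility = 8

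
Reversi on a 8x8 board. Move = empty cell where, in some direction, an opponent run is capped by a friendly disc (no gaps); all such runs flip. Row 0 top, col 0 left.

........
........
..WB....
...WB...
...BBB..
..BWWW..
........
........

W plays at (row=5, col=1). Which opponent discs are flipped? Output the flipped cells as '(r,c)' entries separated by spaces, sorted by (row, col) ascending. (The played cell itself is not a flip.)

Answer: (5,2)

Derivation:
Dir NW: first cell '.' (not opp) -> no flip
Dir N: first cell '.' (not opp) -> no flip
Dir NE: first cell '.' (not opp) -> no flip
Dir W: first cell '.' (not opp) -> no flip
Dir E: opp run (5,2) capped by W -> flip
Dir SW: first cell '.' (not opp) -> no flip
Dir S: first cell '.' (not opp) -> no flip
Dir SE: first cell '.' (not opp) -> no flip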